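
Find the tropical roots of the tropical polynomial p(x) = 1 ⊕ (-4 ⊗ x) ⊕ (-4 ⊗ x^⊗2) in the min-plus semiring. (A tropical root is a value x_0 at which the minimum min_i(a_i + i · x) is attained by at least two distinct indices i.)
Roots: {0, 5}

Each tropical root is a break point of the lower envelope of the lines y = a_i + i · x (there are 3 lines, with slopes 0, 1, ..., 2). Only the lines that attain the minimum somewhere contribute to roots; other lines are dominated. Here the surviving (envelope) indices are i = 2, i = 1, i = 0.
Intersections between consecutive envelope lines give the roots: for adjacent envelope indices i < j the intersection is x = (a_i − a_j) / (j − i). Reading off the sorted break points: {0, 5}.
Verification: at each break x_0, at least two indices attain the minimum of min_i(a_i + i · x_0).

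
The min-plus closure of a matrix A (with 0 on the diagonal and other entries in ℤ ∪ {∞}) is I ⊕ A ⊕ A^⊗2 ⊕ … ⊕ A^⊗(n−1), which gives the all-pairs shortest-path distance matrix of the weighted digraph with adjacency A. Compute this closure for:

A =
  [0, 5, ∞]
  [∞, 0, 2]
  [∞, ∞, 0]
Closure =
  [0, 5, 7]
  [∞, 0, 2]
  [∞, ∞, 0]

This is the Floyd-Warshall all-pairs shortest-path computation. For each intermediate vertex k = 0, 1, …, 2, update dist[i][j] ← min(dist[i][j], dist[i][k] + dist[k][j]). The final matrix gives, for each (i, j), the minimum total weight of any directed path from i to j (possibly empty when i = j).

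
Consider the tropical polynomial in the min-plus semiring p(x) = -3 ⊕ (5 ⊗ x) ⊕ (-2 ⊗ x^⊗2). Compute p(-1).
p(-1) = -4

A tropical monomial a ⊗ x^⊗i evaluates to a + i · x. Evaluating each term at x = -1:
  Term 0 contributes -3 + 0 · -1 = -3
  Term 1 contributes 5 + 1 · -1 = 4
  Term 2 contributes -2 + 2 · -1 = -4
p(-1) = ⊕ of these = min[-3, 4, -4] = -4.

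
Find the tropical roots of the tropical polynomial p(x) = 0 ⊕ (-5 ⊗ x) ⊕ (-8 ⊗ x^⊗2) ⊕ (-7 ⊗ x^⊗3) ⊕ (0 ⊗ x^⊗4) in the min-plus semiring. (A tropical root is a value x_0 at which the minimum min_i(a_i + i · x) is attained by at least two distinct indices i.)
Roots: {-7, -1, 3, 5}

Each tropical root is a break point of the lower envelope of the lines y = a_i + i · x (there are 5 lines, with slopes 0, 1, ..., 4). Only the lines that attain the minimum somewhere contribute to roots; other lines are dominated. Here the surviving (envelope) indices are i = 4, i = 3, i = 2, i = 1, i = 0.
Intersections between consecutive envelope lines give the roots: for adjacent envelope indices i < j the intersection is x = (a_i − a_j) / (j − i). Reading off the sorted break points: {-7, -1, 3, 5}.
Verification: at each break x_0, at least two indices attain the minimum of min_i(a_i + i · x_0).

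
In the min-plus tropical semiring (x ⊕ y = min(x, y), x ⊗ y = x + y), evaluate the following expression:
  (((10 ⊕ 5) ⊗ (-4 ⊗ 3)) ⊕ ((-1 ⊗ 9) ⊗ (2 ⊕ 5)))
(((10 ⊕ 5) ⊗ (-4 ⊗ 3)) ⊕ ((-1 ⊗ 9) ⊗ (2 ⊕ 5))) = 4

Expand innermost to outermost. Recall ⊕ takes the minimum of its arguments and ⊗ takes their sum. Working out the expression (((10 ⊕ 5) ⊗ (-4 ⊗ 3)) ⊕ ((-1 ⊗ 9) ⊗ (2 ⊕ 5))) gives 4.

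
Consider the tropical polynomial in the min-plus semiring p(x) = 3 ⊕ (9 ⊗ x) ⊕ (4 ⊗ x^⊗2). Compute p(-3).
p(-3) = -2

A tropical monomial a ⊗ x^⊗i evaluates to a + i · x. Evaluating each term at x = -3:
  Term 0 contributes 3 + 0 · -3 = 3
  Term 1 contributes 9 + 1 · -3 = 6
  Term 2 contributes 4 + 2 · -3 = -2
p(-3) = ⊕ of these = min[3, 6, -2] = -2.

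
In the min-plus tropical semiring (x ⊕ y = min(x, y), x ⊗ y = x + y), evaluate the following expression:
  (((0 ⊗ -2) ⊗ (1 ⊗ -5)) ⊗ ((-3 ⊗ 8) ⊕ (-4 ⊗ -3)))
(((0 ⊗ -2) ⊗ (1 ⊗ -5)) ⊗ ((-3 ⊗ 8) ⊕ (-4 ⊗ -3))) = -13

Expand innermost to outermost. Recall ⊕ takes the minimum of its arguments and ⊗ takes their sum. Working out the expression (((0 ⊗ -2) ⊗ (1 ⊗ -5)) ⊗ ((-3 ⊗ 8) ⊕ (-4 ⊗ -3))) gives -13.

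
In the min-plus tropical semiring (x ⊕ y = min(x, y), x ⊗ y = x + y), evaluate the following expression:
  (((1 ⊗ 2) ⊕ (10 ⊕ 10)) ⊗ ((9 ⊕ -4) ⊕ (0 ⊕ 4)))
(((1 ⊗ 2) ⊕ (10 ⊕ 10)) ⊗ ((9 ⊕ -4) ⊕ (0 ⊕ 4))) = -1

Expand innermost to outermost. Recall ⊕ takes the minimum of its arguments and ⊗ takes their sum. Working out the expression (((1 ⊗ 2) ⊕ (10 ⊕ 10)) ⊗ ((9 ⊕ -4) ⊕ (0 ⊕ 4))) gives -1.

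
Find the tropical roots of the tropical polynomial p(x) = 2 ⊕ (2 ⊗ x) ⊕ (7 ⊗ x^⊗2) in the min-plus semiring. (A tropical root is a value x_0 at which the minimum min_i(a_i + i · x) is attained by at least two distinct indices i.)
Roots: {-5, 0}

Each tropical root is a break point of the lower envelope of the lines y = a_i + i · x (there are 3 lines, with slopes 0, 1, ..., 2). Only the lines that attain the minimum somewhere contribute to roots; other lines are dominated. Here the surviving (envelope) indices are i = 2, i = 1, i = 0.
Intersections between consecutive envelope lines give the roots: for adjacent envelope indices i < j the intersection is x = (a_i − a_j) / (j − i). Reading off the sorted break points: {-5, 0}.
Verification: at each break x_0, at least two indices attain the minimum of min_i(a_i + i · x_0).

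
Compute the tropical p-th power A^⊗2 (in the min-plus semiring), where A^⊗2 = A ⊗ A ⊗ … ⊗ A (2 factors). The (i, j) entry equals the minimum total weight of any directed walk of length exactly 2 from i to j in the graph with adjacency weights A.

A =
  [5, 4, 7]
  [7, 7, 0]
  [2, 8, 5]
A^⊗2 =
  [9, 9, 4]
  [2, 8, 5]
  [7, 6, 8]

Each entry (A^⊗2)_ij equals the minimum over all length-2 walks i = v_0 → v_1 → … → v_2 = j of Σ_t A[v_t][v_{t+1}]. For example, for (i, j) = (0, 2) we minimise over 3 possible intermediate vertex sequences; the minimum is 4, attained along the walk 0 → 1 → 2.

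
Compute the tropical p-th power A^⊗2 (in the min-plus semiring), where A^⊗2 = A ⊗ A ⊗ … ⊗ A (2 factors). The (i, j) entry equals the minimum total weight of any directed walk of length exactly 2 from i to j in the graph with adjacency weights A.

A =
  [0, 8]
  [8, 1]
A^⊗2 =
  [0, 8]
  [8, 2]

Each entry (A^⊗2)_ij equals the minimum over all length-2 walks i = v_0 → v_1 → … → v_2 = j of Σ_t A[v_t][v_{t+1}]. For example, for (i, j) = (0, 1) we minimise over 2 possible intermediate vertex sequences; the minimum is 8, attained along the walk 0 → 0 → 1.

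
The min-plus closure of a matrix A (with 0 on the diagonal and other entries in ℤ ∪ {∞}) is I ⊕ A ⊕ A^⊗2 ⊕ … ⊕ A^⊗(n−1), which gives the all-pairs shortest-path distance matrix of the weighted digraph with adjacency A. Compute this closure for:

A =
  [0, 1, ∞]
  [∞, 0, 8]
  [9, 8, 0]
Closure =
  [0, 1, 9]
  [17, 0, 8]
  [9, 8, 0]

This is the Floyd-Warshall all-pairs shortest-path computation. For each intermediate vertex k = 0, 1, …, 2, update dist[i][j] ← min(dist[i][j], dist[i][k] + dist[k][j]). The final matrix gives, for each (i, j), the minimum total weight of any directed path from i to j (possibly empty when i = j).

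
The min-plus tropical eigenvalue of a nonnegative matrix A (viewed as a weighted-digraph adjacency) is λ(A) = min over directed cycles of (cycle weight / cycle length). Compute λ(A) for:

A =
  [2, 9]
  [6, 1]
λ(A) = 1

Enumerate directed cycles and compute their means (weight / length). Sample:
  cycle 0 → 0: weight = 2, length = 1, mean = 2/1 ≈ 2.000
  cycle 1 → 1: weight = 1, length = 1, mean = 1/1 ≈ 1.000
  cycle 0 → 1 → 0: weight = 15, length = 2, mean = 15/2 ≈ 7.500
  cycle 1 → 0 → 1: weight = 15, length = 2, mean = 15/2 ≈ 7.500
Minimum mean = 1.000, attained e.g. along the cycle 1 → 1 with weight 1 and length 1. So λ(A) = 1/1 = 1.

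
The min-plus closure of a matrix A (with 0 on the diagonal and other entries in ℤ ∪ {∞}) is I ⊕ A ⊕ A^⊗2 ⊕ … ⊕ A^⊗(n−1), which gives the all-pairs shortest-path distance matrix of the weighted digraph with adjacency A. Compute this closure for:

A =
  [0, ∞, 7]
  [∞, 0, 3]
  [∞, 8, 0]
Closure =
  [0, 15, 7]
  [∞, 0, 3]
  [∞, 8, 0]

This is the Floyd-Warshall all-pairs shortest-path computation. For each intermediate vertex k = 0, 1, …, 2, update dist[i][j] ← min(dist[i][j], dist[i][k] + dist[k][j]). The final matrix gives, for each (i, j), the minimum total weight of any directed path from i to j (possibly empty when i = j).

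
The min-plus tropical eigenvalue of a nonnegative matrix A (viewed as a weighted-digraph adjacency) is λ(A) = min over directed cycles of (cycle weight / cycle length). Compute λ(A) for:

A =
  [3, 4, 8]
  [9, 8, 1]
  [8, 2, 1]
λ(A) = 1

Enumerate directed cycles and compute their means (weight / length). Sample:
  cycle 0 → 0: weight = 3, length = 1, mean = 3/1 ≈ 3.000
  cycle 1 → 1: weight = 8, length = 1, mean = 8/1 ≈ 8.000
  cycle 2 → 2: weight = 1, length = 1, mean = 1/1 ≈ 1.000
  cycle 0 → 1 → 0: weight = 13, length = 2, mean = 13/2 ≈ 6.500
  cycle 0 → 2 → 0: weight = 16, length = 2, mean = 16/2 ≈ 8.000
  cycle 1 → 0 → 1: weight = 13, length = 2, mean = 13/2 ≈ 6.500
Minimum mean = 1.000, attained e.g. along the cycle 2 → 2 with weight 1 and length 1. So λ(A) = 1/1 = 1.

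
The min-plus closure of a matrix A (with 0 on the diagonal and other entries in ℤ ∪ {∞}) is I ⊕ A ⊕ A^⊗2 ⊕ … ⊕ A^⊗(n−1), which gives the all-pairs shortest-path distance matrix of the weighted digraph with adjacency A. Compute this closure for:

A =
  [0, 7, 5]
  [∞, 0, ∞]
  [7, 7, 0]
Closure =
  [0, 7, 5]
  [∞, 0, ∞]
  [7, 7, 0]

This is the Floyd-Warshall all-pairs shortest-path computation. For each intermediate vertex k = 0, 1, …, 2, update dist[i][j] ← min(dist[i][j], dist[i][k] + dist[k][j]). The final matrix gives, for each (i, j), the minimum total weight of any directed path from i to j (possibly empty when i = j).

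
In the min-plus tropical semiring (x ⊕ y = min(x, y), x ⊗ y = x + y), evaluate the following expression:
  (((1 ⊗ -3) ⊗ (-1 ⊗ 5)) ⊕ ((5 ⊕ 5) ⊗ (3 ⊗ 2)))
(((1 ⊗ -3) ⊗ (-1 ⊗ 5)) ⊕ ((5 ⊕ 5) ⊗ (3 ⊗ 2))) = 2

Expand innermost to outermost. Recall ⊕ takes the minimum of its arguments and ⊗ takes their sum. Working out the expression (((1 ⊗ -3) ⊗ (-1 ⊗ 5)) ⊕ ((5 ⊕ 5) ⊗ (3 ⊗ 2))) gives 2.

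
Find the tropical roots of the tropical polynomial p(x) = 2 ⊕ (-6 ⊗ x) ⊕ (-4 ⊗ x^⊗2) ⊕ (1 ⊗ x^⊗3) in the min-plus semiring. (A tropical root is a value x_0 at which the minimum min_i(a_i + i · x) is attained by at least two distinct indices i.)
Roots: {-5, -2, 8}

Each tropical root is a break point of the lower envelope of the lines y = a_i + i · x (there are 4 lines, with slopes 0, 1, ..., 3). Only the lines that attain the minimum somewhere contribute to roots; other lines are dominated. Here the surviving (envelope) indices are i = 3, i = 2, i = 1, i = 0.
Intersections between consecutive envelope lines give the roots: for adjacent envelope indices i < j the intersection is x = (a_i − a_j) / (j − i). Reading off the sorted break points: {-5, -2, 8}.
Verification: at each break x_0, at least two indices attain the minimum of min_i(a_i + i · x_0).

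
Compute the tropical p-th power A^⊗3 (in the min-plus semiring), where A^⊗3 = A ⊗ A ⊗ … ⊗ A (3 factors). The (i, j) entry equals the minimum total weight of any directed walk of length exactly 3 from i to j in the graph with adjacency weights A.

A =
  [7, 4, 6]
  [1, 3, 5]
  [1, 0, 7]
A^⊗3 =
  [7, 9, 11]
  [6, 7, 10]
  [4, 5, 7]

Each entry (A^⊗3)_ij equals the minimum over all length-3 walks i = v_0 → v_1 → … → v_3 = j of Σ_t A[v_t][v_{t+1}]. For example, for (i, j) = (0, 2) we minimise over 9 possible intermediate vertex sequences; the minimum is 11, attained along the walk 0 → 1 → 0 → 2.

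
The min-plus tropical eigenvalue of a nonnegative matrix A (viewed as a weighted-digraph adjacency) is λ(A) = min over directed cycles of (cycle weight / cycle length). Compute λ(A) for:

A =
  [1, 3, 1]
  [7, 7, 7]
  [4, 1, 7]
λ(A) = 1

Enumerate directed cycles and compute their means (weight / length). Sample:
  cycle 0 → 0: weight = 1, length = 1, mean = 1/1 ≈ 1.000
  cycle 1 → 1: weight = 7, length = 1, mean = 7/1 ≈ 7.000
  cycle 2 → 2: weight = 7, length = 1, mean = 7/1 ≈ 7.000
  cycle 0 → 1 → 0: weight = 10, length = 2, mean = 10/2 ≈ 5.000
  cycle 0 → 2 → 0: weight = 5, length = 2, mean = 5/2 ≈ 2.500
  cycle 1 → 0 → 1: weight = 10, length = 2, mean = 10/2 ≈ 5.000
Minimum mean = 1.000, attained e.g. along the cycle 0 → 0 with weight 1 and length 1. So λ(A) = 1/1 = 1.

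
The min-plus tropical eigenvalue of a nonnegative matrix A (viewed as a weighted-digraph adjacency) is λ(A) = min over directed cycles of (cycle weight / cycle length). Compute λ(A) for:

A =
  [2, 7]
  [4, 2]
λ(A) = 2

Enumerate directed cycles and compute their means (weight / length). Sample:
  cycle 0 → 0: weight = 2, length = 1, mean = 2/1 ≈ 2.000
  cycle 1 → 1: weight = 2, length = 1, mean = 2/1 ≈ 2.000
  cycle 0 → 1 → 0: weight = 11, length = 2, mean = 11/2 ≈ 5.500
  cycle 1 → 0 → 1: weight = 11, length = 2, mean = 11/2 ≈ 5.500
Minimum mean = 2.000, attained e.g. along the cycle 0 → 0 with weight 2 and length 1. So λ(A) = 2/1 = 2.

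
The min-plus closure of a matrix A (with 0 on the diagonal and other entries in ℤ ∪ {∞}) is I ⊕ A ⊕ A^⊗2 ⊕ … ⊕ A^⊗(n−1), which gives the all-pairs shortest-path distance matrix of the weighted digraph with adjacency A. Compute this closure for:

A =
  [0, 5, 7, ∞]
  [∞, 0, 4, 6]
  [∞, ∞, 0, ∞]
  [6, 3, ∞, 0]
Closure =
  [0, 5, 7, 11]
  [12, 0, 4, 6]
  [∞, ∞, 0, ∞]
  [6, 3, 7, 0]

This is the Floyd-Warshall all-pairs shortest-path computation. For each intermediate vertex k = 0, 1, …, 3, update dist[i][j] ← min(dist[i][j], dist[i][k] + dist[k][j]). The final matrix gives, for each (i, j), the minimum total weight of any directed path from i to j (possibly empty when i = j).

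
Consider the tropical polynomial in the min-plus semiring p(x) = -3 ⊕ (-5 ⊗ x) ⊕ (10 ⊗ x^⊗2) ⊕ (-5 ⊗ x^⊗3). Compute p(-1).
p(-1) = -8

A tropical monomial a ⊗ x^⊗i evaluates to a + i · x. Evaluating each term at x = -1:
  Term 0 contributes -3 + 0 · -1 = -3
  Term 1 contributes -5 + 1 · -1 = -6
  Term 2 contributes 10 + 2 · -1 = 8
  Term 3 contributes -5 + 3 · -1 = -8
p(-1) = ⊕ of these = min[-3, -6, 8, -8] = -8.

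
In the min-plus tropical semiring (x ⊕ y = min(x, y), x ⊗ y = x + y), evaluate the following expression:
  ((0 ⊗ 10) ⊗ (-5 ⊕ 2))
((0 ⊗ 10) ⊗ (-5 ⊕ 2)) = 5

Expand innermost to outermost. Recall ⊕ takes the minimum of its arguments and ⊗ takes their sum. Working out the expression ((0 ⊗ 10) ⊗ (-5 ⊕ 2)) gives 5.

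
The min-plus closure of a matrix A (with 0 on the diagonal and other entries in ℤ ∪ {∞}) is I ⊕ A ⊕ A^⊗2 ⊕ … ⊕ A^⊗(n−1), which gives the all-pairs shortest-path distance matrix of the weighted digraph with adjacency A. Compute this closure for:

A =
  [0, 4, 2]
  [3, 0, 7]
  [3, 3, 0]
Closure =
  [0, 4, 2]
  [3, 0, 5]
  [3, 3, 0]

This is the Floyd-Warshall all-pairs shortest-path computation. For each intermediate vertex k = 0, 1, …, 2, update dist[i][j] ← min(dist[i][j], dist[i][k] + dist[k][j]). The final matrix gives, for each (i, j), the minimum total weight of any directed path from i to j (possibly empty when i = j).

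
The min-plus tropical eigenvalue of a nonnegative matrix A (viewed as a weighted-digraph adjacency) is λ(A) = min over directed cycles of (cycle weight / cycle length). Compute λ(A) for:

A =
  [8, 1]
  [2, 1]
λ(A) = 1

Enumerate directed cycles and compute their means (weight / length). Sample:
  cycle 0 → 0: weight = 8, length = 1, mean = 8/1 ≈ 8.000
  cycle 1 → 1: weight = 1, length = 1, mean = 1/1 ≈ 1.000
  cycle 0 → 1 → 0: weight = 3, length = 2, mean = 3/2 ≈ 1.500
  cycle 1 → 0 → 1: weight = 3, length = 2, mean = 3/2 ≈ 1.500
Minimum mean = 1.000, attained e.g. along the cycle 1 → 1 with weight 1 and length 1. So λ(A) = 1/1 = 1.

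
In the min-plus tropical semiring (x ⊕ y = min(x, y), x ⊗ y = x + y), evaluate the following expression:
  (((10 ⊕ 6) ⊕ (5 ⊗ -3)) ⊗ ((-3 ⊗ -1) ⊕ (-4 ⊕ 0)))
(((10 ⊕ 6) ⊕ (5 ⊗ -3)) ⊗ ((-3 ⊗ -1) ⊕ (-4 ⊕ 0))) = -2

Expand innermost to outermost. Recall ⊕ takes the minimum of its arguments and ⊗ takes their sum. Working out the expression (((10 ⊕ 6) ⊕ (5 ⊗ -3)) ⊗ ((-3 ⊗ -1) ⊕ (-4 ⊕ 0))) gives -2.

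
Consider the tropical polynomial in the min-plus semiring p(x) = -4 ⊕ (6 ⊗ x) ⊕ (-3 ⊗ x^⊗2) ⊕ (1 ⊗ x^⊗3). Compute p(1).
p(1) = -4

A tropical monomial a ⊗ x^⊗i evaluates to a + i · x. Evaluating each term at x = 1:
  Term 0 contributes -4 + 0 · 1 = -4
  Term 1 contributes 6 + 1 · 1 = 7
  Term 2 contributes -3 + 2 · 1 = -1
  Term 3 contributes 1 + 3 · 1 = 4
p(1) = ⊕ of these = min[-4, 7, -1, 4] = -4.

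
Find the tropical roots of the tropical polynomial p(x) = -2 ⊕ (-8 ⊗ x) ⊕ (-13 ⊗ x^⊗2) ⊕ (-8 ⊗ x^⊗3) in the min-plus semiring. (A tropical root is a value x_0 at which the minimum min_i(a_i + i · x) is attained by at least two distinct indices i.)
Roots: {-5, 5, 6}

Each tropical root is a break point of the lower envelope of the lines y = a_i + i · x (there are 4 lines, with slopes 0, 1, ..., 3). Only the lines that attain the minimum somewhere contribute to roots; other lines are dominated. Here the surviving (envelope) indices are i = 3, i = 2, i = 1, i = 0.
Intersections between consecutive envelope lines give the roots: for adjacent envelope indices i < j the intersection is x = (a_i − a_j) / (j − i). Reading off the sorted break points: {-5, 5, 6}.
Verification: at each break x_0, at least two indices attain the minimum of min_i(a_i + i · x_0).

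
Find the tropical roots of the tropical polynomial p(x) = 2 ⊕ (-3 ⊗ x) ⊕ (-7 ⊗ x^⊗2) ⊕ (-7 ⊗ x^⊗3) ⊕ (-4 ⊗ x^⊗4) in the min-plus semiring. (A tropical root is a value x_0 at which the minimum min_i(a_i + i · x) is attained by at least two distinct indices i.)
Roots: {-3, 0, 4, 5}

Each tropical root is a break point of the lower envelope of the lines y = a_i + i · x (there are 5 lines, with slopes 0, 1, ..., 4). Only the lines that attain the minimum somewhere contribute to roots; other lines are dominated. Here the surviving (envelope) indices are i = 4, i = 3, i = 2, i = 1, i = 0.
Intersections between consecutive envelope lines give the roots: for adjacent envelope indices i < j the intersection is x = (a_i − a_j) / (j − i). Reading off the sorted break points: {-3, 0, 4, 5}.
Verification: at each break x_0, at least two indices attain the minimum of min_i(a_i + i · x_0).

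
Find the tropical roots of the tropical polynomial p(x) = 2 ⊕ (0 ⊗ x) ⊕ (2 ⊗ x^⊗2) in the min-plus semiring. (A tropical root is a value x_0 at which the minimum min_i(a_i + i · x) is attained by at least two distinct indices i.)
Roots: {-2, 2}

Each tropical root is a break point of the lower envelope of the lines y = a_i + i · x (there are 3 lines, with slopes 0, 1, ..., 2). Only the lines that attain the minimum somewhere contribute to roots; other lines are dominated. Here the surviving (envelope) indices are i = 2, i = 1, i = 0.
Intersections between consecutive envelope lines give the roots: for adjacent envelope indices i < j the intersection is x = (a_i − a_j) / (j − i). Reading off the sorted break points: {-2, 2}.
Verification: at each break x_0, at least two indices attain the minimum of min_i(a_i + i · x_0).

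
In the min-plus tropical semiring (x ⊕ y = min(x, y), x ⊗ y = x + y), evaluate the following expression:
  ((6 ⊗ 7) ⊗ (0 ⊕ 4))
((6 ⊗ 7) ⊗ (0 ⊕ 4)) = 13

Expand innermost to outermost. Recall ⊕ takes the minimum of its arguments and ⊗ takes their sum. Working out the expression ((6 ⊗ 7) ⊗ (0 ⊕ 4)) gives 13.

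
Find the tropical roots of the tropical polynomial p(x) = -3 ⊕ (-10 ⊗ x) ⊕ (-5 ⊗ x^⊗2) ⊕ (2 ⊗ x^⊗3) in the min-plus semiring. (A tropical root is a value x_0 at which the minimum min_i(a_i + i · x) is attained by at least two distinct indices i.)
Roots: {-7, -5, 7}

Each tropical root is a break point of the lower envelope of the lines y = a_i + i · x (there are 4 lines, with slopes 0, 1, ..., 3). Only the lines that attain the minimum somewhere contribute to roots; other lines are dominated. Here the surviving (envelope) indices are i = 3, i = 2, i = 1, i = 0.
Intersections between consecutive envelope lines give the roots: for adjacent envelope indices i < j the intersection is x = (a_i − a_j) / (j − i). Reading off the sorted break points: {-7, -5, 7}.
Verification: at each break x_0, at least two indices attain the minimum of min_i(a_i + i · x_0).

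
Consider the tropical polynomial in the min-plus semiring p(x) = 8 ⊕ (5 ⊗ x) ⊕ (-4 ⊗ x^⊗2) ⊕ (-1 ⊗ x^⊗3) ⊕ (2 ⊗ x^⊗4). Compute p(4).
p(4) = 4

A tropical monomial a ⊗ x^⊗i evaluates to a + i · x. Evaluating each term at x = 4:
  Term 0 contributes 8 + 0 · 4 = 8
  Term 1 contributes 5 + 1 · 4 = 9
  Term 2 contributes -4 + 2 · 4 = 4
  Term 3 contributes -1 + 3 · 4 = 11
  Term 4 contributes 2 + 4 · 4 = 18
p(4) = ⊕ of these = min[8, 9, 4, 11, 18] = 4.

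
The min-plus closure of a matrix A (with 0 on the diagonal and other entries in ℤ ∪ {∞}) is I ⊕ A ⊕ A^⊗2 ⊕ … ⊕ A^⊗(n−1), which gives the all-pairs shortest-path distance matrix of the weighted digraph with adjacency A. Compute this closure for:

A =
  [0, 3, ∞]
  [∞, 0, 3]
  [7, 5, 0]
Closure =
  [0, 3, 6]
  [10, 0, 3]
  [7, 5, 0]

This is the Floyd-Warshall all-pairs shortest-path computation. For each intermediate vertex k = 0, 1, …, 2, update dist[i][j] ← min(dist[i][j], dist[i][k] + dist[k][j]). The final matrix gives, for each (i, j), the minimum total weight of any directed path from i to j (possibly empty when i = j).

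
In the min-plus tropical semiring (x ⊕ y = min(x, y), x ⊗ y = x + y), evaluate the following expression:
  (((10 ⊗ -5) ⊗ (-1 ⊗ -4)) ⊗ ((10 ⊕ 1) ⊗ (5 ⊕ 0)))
(((10 ⊗ -5) ⊗ (-1 ⊗ -4)) ⊗ ((10 ⊕ 1) ⊗ (5 ⊕ 0))) = 1

Expand innermost to outermost. Recall ⊕ takes the minimum of its arguments and ⊗ takes their sum. Working out the expression (((10 ⊗ -5) ⊗ (-1 ⊗ -4)) ⊗ ((10 ⊕ 1) ⊗ (5 ⊕ 0))) gives 1.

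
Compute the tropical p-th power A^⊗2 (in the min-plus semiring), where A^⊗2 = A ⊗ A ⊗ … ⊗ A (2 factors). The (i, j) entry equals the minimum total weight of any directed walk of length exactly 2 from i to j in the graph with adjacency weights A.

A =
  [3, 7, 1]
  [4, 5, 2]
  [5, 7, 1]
A^⊗2 =
  [6, 8, 2]
  [7, 9, 3]
  [6, 8, 2]

Each entry (A^⊗2)_ij equals the minimum over all length-2 walks i = v_0 → v_1 → … → v_2 = j of Σ_t A[v_t][v_{t+1}]. For example, for (i, j) = (0, 2) we minimise over 3 possible intermediate vertex sequences; the minimum is 2, attained along the walk 0 → 2 → 2.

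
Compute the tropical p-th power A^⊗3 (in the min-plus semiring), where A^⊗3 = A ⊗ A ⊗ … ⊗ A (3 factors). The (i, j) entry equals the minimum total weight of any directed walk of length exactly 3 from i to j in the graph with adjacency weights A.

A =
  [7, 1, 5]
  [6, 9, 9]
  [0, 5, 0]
A^⊗3 =
  [5, 6, 5]
  [9, 10, 9]
  [0, 1, 0]

Each entry (A^⊗3)_ij equals the minimum over all length-3 walks i = v_0 → v_1 → … → v_3 = j of Σ_t A[v_t][v_{t+1}]. For example, for (i, j) = (0, 2) we minimise over 9 possible intermediate vertex sequences; the minimum is 5, attained along the walk 0 → 2 → 2 → 2.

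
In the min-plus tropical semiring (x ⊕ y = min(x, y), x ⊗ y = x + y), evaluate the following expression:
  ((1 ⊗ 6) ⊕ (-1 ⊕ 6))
((1 ⊗ 6) ⊕ (-1 ⊕ 6)) = -1

Expand innermost to outermost. Recall ⊕ takes the minimum of its arguments and ⊗ takes their sum. Working out the expression ((1 ⊗ 6) ⊕ (-1 ⊕ 6)) gives -1.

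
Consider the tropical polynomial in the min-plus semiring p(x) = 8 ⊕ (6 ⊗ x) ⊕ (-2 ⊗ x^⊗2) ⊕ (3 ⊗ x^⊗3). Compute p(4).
p(4) = 6

A tropical monomial a ⊗ x^⊗i evaluates to a + i · x. Evaluating each term at x = 4:
  Term 0 contributes 8 + 0 · 4 = 8
  Term 1 contributes 6 + 1 · 4 = 10
  Term 2 contributes -2 + 2 · 4 = 6
  Term 3 contributes 3 + 3 · 4 = 15
p(4) = ⊕ of these = min[8, 10, 6, 15] = 6.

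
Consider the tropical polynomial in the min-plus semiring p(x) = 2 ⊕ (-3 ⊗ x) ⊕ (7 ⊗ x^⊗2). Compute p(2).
p(2) = -1

A tropical monomial a ⊗ x^⊗i evaluates to a + i · x. Evaluating each term at x = 2:
  Term 0 contributes 2 + 0 · 2 = 2
  Term 1 contributes -3 + 1 · 2 = -1
  Term 2 contributes 7 + 2 · 2 = 11
p(2) = ⊕ of these = min[2, -1, 11] = -1.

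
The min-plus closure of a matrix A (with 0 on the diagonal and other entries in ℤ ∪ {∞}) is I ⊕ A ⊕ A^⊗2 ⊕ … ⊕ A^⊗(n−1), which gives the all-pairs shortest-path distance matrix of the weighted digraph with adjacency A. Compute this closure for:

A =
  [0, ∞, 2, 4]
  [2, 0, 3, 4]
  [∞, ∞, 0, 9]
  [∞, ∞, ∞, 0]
Closure =
  [0, ∞, 2, 4]
  [2, 0, 3, 4]
  [∞, ∞, 0, 9]
  [∞, ∞, ∞, 0]

This is the Floyd-Warshall all-pairs shortest-path computation. For each intermediate vertex k = 0, 1, …, 3, update dist[i][j] ← min(dist[i][j], dist[i][k] + dist[k][j]). The final matrix gives, for each (i, j), the minimum total weight of any directed path from i to j (possibly empty when i = j).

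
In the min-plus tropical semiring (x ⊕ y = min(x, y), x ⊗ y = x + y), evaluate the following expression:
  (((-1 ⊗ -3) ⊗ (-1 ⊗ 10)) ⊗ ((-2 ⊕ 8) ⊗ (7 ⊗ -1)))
(((-1 ⊗ -3) ⊗ (-1 ⊗ 10)) ⊗ ((-2 ⊕ 8) ⊗ (7 ⊗ -1))) = 9

Expand innermost to outermost. Recall ⊕ takes the minimum of its arguments and ⊗ takes their sum. Working out the expression (((-1 ⊗ -3) ⊗ (-1 ⊗ 10)) ⊗ ((-2 ⊕ 8) ⊗ (7 ⊗ -1))) gives 9.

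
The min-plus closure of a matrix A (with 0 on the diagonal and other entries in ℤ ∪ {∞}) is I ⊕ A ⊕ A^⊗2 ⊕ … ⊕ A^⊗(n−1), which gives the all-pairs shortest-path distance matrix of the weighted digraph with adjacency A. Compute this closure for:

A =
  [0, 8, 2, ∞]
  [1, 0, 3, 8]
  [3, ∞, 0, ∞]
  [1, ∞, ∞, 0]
Closure =
  [0, 8, 2, 16]
  [1, 0, 3, 8]
  [3, 11, 0, 19]
  [1, 9, 3, 0]

This is the Floyd-Warshall all-pairs shortest-path computation. For each intermediate vertex k = 0, 1, …, 3, update dist[i][j] ← min(dist[i][j], dist[i][k] + dist[k][j]). The final matrix gives, for each (i, j), the minimum total weight of any directed path from i to j (possibly empty when i = j).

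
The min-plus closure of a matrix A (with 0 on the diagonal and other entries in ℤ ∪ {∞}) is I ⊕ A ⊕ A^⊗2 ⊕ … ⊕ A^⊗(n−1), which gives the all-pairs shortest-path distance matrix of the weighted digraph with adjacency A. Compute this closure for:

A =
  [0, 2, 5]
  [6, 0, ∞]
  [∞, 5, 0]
Closure =
  [0, 2, 5]
  [6, 0, 11]
  [11, 5, 0]

This is the Floyd-Warshall all-pairs shortest-path computation. For each intermediate vertex k = 0, 1, …, 2, update dist[i][j] ← min(dist[i][j], dist[i][k] + dist[k][j]). The final matrix gives, for each (i, j), the minimum total weight of any directed path from i to j (possibly empty when i = j).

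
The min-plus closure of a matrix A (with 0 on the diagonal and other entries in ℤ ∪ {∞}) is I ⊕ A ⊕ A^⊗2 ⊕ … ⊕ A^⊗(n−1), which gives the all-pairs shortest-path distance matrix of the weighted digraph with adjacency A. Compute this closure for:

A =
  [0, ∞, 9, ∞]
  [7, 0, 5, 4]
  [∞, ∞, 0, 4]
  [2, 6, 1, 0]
Closure =
  [0, 19, 9, 13]
  [6, 0, 5, 4]
  [6, 10, 0, 4]
  [2, 6, 1, 0]

This is the Floyd-Warshall all-pairs shortest-path computation. For each intermediate vertex k = 0, 1, …, 3, update dist[i][j] ← min(dist[i][j], dist[i][k] + dist[k][j]). The final matrix gives, for each (i, j), the minimum total weight of any directed path from i to j (possibly empty when i = j).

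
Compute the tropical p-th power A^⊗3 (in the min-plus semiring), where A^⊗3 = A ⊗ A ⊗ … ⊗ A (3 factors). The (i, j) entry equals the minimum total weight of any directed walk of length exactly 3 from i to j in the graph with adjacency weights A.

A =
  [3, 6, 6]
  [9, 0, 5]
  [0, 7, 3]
A^⊗3 =
  [9, 6, 11]
  [5, 0, 5]
  [6, 6, 9]

Each entry (A^⊗3)_ij equals the minimum over all length-3 walks i = v_0 → v_1 → … → v_3 = j of Σ_t A[v_t][v_{t+1}]. For example, for (i, j) = (0, 2) we minimise over 9 possible intermediate vertex sequences; the minimum is 11, attained along the walk 0 → 1 → 1 → 2.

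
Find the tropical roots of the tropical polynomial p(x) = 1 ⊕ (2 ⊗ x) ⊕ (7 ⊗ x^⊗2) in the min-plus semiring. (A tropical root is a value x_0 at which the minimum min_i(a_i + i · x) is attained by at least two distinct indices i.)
Roots: {-5, -1}

Each tropical root is a break point of the lower envelope of the lines y = a_i + i · x (there are 3 lines, with slopes 0, 1, ..., 2). Only the lines that attain the minimum somewhere contribute to roots; other lines are dominated. Here the surviving (envelope) indices are i = 2, i = 1, i = 0.
Intersections between consecutive envelope lines give the roots: for adjacent envelope indices i < j the intersection is x = (a_i − a_j) / (j − i). Reading off the sorted break points: {-5, -1}.
Verification: at each break x_0, at least two indices attain the minimum of min_i(a_i + i · x_0).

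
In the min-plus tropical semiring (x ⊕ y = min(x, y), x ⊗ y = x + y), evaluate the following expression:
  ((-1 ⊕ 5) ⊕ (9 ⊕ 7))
((-1 ⊕ 5) ⊕ (9 ⊕ 7)) = -1

Expand innermost to outermost. Recall ⊕ takes the minimum of its arguments and ⊗ takes their sum. Working out the expression ((-1 ⊕ 5) ⊕ (9 ⊕ 7)) gives -1.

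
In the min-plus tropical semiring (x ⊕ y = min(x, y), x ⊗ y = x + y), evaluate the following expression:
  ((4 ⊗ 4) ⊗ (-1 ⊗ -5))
((4 ⊗ 4) ⊗ (-1 ⊗ -5)) = 2

Expand innermost to outermost. Recall ⊕ takes the minimum of its arguments and ⊗ takes their sum. Working out the expression ((4 ⊗ 4) ⊗ (-1 ⊗ -5)) gives 2.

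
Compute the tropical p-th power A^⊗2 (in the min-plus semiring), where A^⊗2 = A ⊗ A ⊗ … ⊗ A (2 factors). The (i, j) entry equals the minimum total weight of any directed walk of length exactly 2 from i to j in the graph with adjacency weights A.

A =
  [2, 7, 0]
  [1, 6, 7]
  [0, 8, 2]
A^⊗2 =
  [0, 8, 2]
  [3, 8, 1]
  [2, 7, 0]

Each entry (A^⊗2)_ij equals the minimum over all length-2 walks i = v_0 → v_1 → … → v_2 = j of Σ_t A[v_t][v_{t+1}]. For example, for (i, j) = (0, 2) we minimise over 3 possible intermediate vertex sequences; the minimum is 2, attained along the walk 0 → 0 → 2.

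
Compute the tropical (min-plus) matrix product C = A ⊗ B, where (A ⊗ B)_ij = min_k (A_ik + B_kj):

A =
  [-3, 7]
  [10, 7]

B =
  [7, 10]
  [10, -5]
A ⊗ B =
  [4, 2]
  [17, 2]

Apply the min-plus product entry-by-entry:
  C[0][0] = min over k of (A[0][0] + B[0][0] = -3 + 7 = 4, A[0][1] + B[1][0] = 7 + 10 = 17) = 4 (attained at k = 0)
  C[0][1] = min over k of (A[0][0] + B[0][1] = -3 + 10 = 7, A[0][1] + B[1][1] = 7 + -5 = 2) = 2 (attained at k = 1)
  C[1][0] = min over k of (A[1][0] + B[0][0] = 10 + 7 = 17, A[1][1] + B[1][0] = 7 + 10 = 17) = 17 (attained at k = 0)
  C[1][1] = min over k of (A[1][0] + B[0][1] = 10 + 10 = 20, A[1][1] + B[1][1] = 7 + -5 = 2) = 2 (attained at k = 1)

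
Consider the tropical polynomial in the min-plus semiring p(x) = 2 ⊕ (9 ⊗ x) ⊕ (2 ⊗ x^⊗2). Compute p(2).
p(2) = 2

A tropical monomial a ⊗ x^⊗i evaluates to a + i · x. Evaluating each term at x = 2:
  Term 0 contributes 2 + 0 · 2 = 2
  Term 1 contributes 9 + 1 · 2 = 11
  Term 2 contributes 2 + 2 · 2 = 6
p(2) = ⊕ of these = min[2, 11, 6] = 2.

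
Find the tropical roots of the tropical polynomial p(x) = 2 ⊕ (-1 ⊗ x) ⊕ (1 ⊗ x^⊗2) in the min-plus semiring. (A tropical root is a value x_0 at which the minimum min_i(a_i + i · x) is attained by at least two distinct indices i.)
Roots: {-2, 3}

Each tropical root is a break point of the lower envelope of the lines y = a_i + i · x (there are 3 lines, with slopes 0, 1, ..., 2). Only the lines that attain the minimum somewhere contribute to roots; other lines are dominated. Here the surviving (envelope) indices are i = 2, i = 1, i = 0.
Intersections between consecutive envelope lines give the roots: for adjacent envelope indices i < j the intersection is x = (a_i − a_j) / (j − i). Reading off the sorted break points: {-2, 3}.
Verification: at each break x_0, at least two indices attain the minimum of min_i(a_i + i · x_0).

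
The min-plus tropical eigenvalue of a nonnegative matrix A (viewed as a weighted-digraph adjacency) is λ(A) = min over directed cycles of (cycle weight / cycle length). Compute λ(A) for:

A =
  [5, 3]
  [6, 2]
λ(A) = 2

Enumerate directed cycles and compute their means (weight / length). Sample:
  cycle 0 → 0: weight = 5, length = 1, mean = 5/1 ≈ 5.000
  cycle 1 → 1: weight = 2, length = 1, mean = 2/1 ≈ 2.000
  cycle 0 → 1 → 0: weight = 9, length = 2, mean = 9/2 ≈ 4.500
  cycle 1 → 0 → 1: weight = 9, length = 2, mean = 9/2 ≈ 4.500
Minimum mean = 2.000, attained e.g. along the cycle 1 → 1 with weight 2 and length 1. So λ(A) = 2/1 = 2.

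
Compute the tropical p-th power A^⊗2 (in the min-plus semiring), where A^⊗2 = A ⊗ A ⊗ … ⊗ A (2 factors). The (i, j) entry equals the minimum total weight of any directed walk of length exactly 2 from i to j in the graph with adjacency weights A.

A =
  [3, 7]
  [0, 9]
A^⊗2 =
  [6, 10]
  [3, 7]

Each entry (A^⊗2)_ij equals the minimum over all length-2 walks i = v_0 → v_1 → … → v_2 = j of Σ_t A[v_t][v_{t+1}]. For example, for (i, j) = (0, 1) we minimise over 2 possible intermediate vertex sequences; the minimum is 10, attained along the walk 0 → 0 → 1.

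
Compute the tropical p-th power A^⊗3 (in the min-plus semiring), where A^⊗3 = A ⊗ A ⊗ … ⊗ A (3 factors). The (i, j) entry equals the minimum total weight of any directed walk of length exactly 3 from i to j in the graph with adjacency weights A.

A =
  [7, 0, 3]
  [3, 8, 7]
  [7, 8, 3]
A^⊗3 =
  [10, 3, 6]
  [6, 10, 9]
  [10, 10, 9]

Each entry (A^⊗3)_ij equals the minimum over all length-3 walks i = v_0 → v_1 → … → v_3 = j of Σ_t A[v_t][v_{t+1}]. For example, for (i, j) = (0, 2) we minimise over 9 possible intermediate vertex sequences; the minimum is 6, attained along the walk 0 → 1 → 0 → 2.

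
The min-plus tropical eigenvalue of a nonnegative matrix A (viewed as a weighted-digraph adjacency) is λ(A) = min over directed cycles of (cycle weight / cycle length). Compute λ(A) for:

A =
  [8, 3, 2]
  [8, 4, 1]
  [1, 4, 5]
λ(A) = 3/2

Enumerate directed cycles and compute their means (weight / length). Sample:
  cycle 0 → 0: weight = 8, length = 1, mean = 8/1 ≈ 8.000
  cycle 1 → 1: weight = 4, length = 1, mean = 4/1 ≈ 4.000
  cycle 2 → 2: weight = 5, length = 1, mean = 5/1 ≈ 5.000
  cycle 0 → 1 → 0: weight = 11, length = 2, mean = 11/2 ≈ 5.500
  cycle 0 → 2 → 0: weight = 3, length = 2, mean = 3/2 ≈ 1.500
  cycle 1 → 0 → 1: weight = 11, length = 2, mean = 11/2 ≈ 5.500
Minimum mean = 1.500, attained e.g. along the cycle 0 → 2 → 0 with weight 3 and length 2. So λ(A) = 3/2 = 3/2.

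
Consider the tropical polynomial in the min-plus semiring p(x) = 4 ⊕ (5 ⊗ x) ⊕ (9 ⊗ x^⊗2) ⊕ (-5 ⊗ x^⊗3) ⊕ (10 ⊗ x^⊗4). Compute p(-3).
p(-3) = -14

A tropical monomial a ⊗ x^⊗i evaluates to a + i · x. Evaluating each term at x = -3:
  Term 0 contributes 4 + 0 · -3 = 4
  Term 1 contributes 5 + 1 · -3 = 2
  Term 2 contributes 9 + 2 · -3 = 3
  Term 3 contributes -5 + 3 · -3 = -14
  Term 4 contributes 10 + 4 · -3 = -2
p(-3) = ⊕ of these = min[4, 2, 3, -14, -2] = -14.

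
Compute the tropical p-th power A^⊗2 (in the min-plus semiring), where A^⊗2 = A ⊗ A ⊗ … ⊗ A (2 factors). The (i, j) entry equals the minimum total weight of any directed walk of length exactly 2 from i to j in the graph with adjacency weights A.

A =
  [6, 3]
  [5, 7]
A^⊗2 =
  [8, 9]
  [11, 8]

Each entry (A^⊗2)_ij equals the minimum over all length-2 walks i = v_0 → v_1 → … → v_2 = j of Σ_t A[v_t][v_{t+1}]. For example, for (i, j) = (0, 1) we minimise over 2 possible intermediate vertex sequences; the minimum is 9, attained along the walk 0 → 0 → 1.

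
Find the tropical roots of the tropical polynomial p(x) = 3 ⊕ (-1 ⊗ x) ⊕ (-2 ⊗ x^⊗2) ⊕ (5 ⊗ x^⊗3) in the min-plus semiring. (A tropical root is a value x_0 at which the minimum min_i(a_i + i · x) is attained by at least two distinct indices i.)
Roots: {-7, 1, 4}

Each tropical root is a break point of the lower envelope of the lines y = a_i + i · x (there are 4 lines, with slopes 0, 1, ..., 3). Only the lines that attain the minimum somewhere contribute to roots; other lines are dominated. Here the surviving (envelope) indices are i = 3, i = 2, i = 1, i = 0.
Intersections between consecutive envelope lines give the roots: for adjacent envelope indices i < j the intersection is x = (a_i − a_j) / (j − i). Reading off the sorted break points: {-7, 1, 4}.
Verification: at each break x_0, at least two indices attain the minimum of min_i(a_i + i · x_0).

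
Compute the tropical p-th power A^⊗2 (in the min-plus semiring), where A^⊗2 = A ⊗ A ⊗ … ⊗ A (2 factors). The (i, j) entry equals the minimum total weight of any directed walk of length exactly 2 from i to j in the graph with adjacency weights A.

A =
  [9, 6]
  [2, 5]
A^⊗2 =
  [8, 11]
  [7, 8]

Each entry (A^⊗2)_ij equals the minimum over all length-2 walks i = v_0 → v_1 → … → v_2 = j of Σ_t A[v_t][v_{t+1}]. For example, for (i, j) = (0, 1) we minimise over 2 possible intermediate vertex sequences; the minimum is 11, attained along the walk 0 → 1 → 1.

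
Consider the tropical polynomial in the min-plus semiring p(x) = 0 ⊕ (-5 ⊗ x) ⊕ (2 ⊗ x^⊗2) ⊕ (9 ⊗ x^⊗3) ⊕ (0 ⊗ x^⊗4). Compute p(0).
p(0) = -5

A tropical monomial a ⊗ x^⊗i evaluates to a + i · x. Evaluating each term at x = 0:
  Term 0 contributes 0 + 0 · 0 = 0
  Term 1 contributes -5 + 1 · 0 = -5
  Term 2 contributes 2 + 2 · 0 = 2
  Term 3 contributes 9 + 3 · 0 = 9
  Term 4 contributes 0 + 4 · 0 = 0
p(0) = ⊕ of these = min[0, -5, 2, 9, 0] = -5.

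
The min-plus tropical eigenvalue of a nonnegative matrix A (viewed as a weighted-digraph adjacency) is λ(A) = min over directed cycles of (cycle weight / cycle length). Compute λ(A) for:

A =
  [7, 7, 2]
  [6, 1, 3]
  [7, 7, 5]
λ(A) = 1

Enumerate directed cycles and compute their means (weight / length). Sample:
  cycle 0 → 0: weight = 7, length = 1, mean = 7/1 ≈ 7.000
  cycle 1 → 1: weight = 1, length = 1, mean = 1/1 ≈ 1.000
  cycle 2 → 2: weight = 5, length = 1, mean = 5/1 ≈ 5.000
  cycle 0 → 1 → 0: weight = 13, length = 2, mean = 13/2 ≈ 6.500
  cycle 0 → 2 → 0: weight = 9, length = 2, mean = 9/2 ≈ 4.500
  cycle 1 → 0 → 1: weight = 13, length = 2, mean = 13/2 ≈ 6.500
Minimum mean = 1.000, attained e.g. along the cycle 1 → 1 with weight 1 and length 1. So λ(A) = 1/1 = 1.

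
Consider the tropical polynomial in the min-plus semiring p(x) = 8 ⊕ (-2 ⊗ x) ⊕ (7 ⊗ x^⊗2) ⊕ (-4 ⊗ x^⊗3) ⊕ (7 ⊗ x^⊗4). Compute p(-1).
p(-1) = -7

A tropical monomial a ⊗ x^⊗i evaluates to a + i · x. Evaluating each term at x = -1:
  Term 0 contributes 8 + 0 · -1 = 8
  Term 1 contributes -2 + 1 · -1 = -3
  Term 2 contributes 7 + 2 · -1 = 5
  Term 3 contributes -4 + 3 · -1 = -7
  Term 4 contributes 7 + 4 · -1 = 3
p(-1) = ⊕ of these = min[8, -3, 5, -7, 3] = -7.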